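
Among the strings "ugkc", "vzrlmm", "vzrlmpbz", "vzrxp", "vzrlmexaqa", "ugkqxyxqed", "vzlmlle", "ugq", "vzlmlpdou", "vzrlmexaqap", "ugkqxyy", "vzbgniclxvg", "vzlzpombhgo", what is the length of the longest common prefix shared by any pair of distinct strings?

10

Look for the deepest trie node that still has at least two words in its subtree.
e.g. "vzrlmexaqa" and "vzrlmexaqap" share the prefix "vzrlmexaqa" of length 10; no pair shares a longer one.
Longest shared-prefix length: 10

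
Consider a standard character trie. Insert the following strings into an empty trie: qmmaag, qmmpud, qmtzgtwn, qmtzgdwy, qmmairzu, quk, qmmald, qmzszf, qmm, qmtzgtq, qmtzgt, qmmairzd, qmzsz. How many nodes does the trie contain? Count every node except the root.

Insert word by word; a character creates a node only if that edge doesn't already exist:
  "qmmaag" → 6 new (q, m, m, a, a, g)
  "qmmpud" → prefix "qmm" already present; 3 new (p, u, d)
  "qmtzgtwn" → prefix "qm" already present; 6 new (t, z, g, t, w, n)
  "qmtzgdwy" → prefix "qmtzg" already present; 3 new (d, w, y)
  "qmmairzu" → prefix "qmma" already present; 4 new (i, r, z, u)
  "quk" → prefix "q" already present; 2 new (u, k)
  "qmmald" → prefix "qmma" already present; 2 new (l, d)
  "qmzszf" → prefix "qm" already present; 4 new (z, s, z, f)
  "qmm" → prefix "qmm" already present; 0 new (none)
  "qmtzgtq" → prefix "qmtzgt" already present; 1 new (q)
  "qmtzgt" → prefix "qmtzgt" already present; 0 new (none)
  "qmmairzd" → prefix "qmmairz" already present; 1 new (d)
  "qmzsz" → prefix "qmzsz" already present; 0 new (none)
Total nodes = 6 + 3 + 6 + 3 + 4 + 2 + 2 + 4 + 0 + 1 + 0 + 1 + 0 = 32

32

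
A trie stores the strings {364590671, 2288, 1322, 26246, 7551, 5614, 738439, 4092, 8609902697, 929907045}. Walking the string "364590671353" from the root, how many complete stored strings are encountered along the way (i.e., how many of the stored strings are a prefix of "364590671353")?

1

Walk "364590671353" from the root; an end-of-word marker is hit whenever a stored word is a prefix of "364590671353".
Prefixes of the query that are stored words: "364590671"
Count: 1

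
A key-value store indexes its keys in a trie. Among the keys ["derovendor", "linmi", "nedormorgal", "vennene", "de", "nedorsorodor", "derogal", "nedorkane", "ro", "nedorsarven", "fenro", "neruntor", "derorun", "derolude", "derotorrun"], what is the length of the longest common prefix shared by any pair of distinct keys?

6

Look for the deepest trie node that still has at least two words in its subtree.
"nedorsarven" and "nedorsorodor" agree on "nedors" (6 characters) before diverging; nothing deeper is shared.
Longest shared-prefix length: 6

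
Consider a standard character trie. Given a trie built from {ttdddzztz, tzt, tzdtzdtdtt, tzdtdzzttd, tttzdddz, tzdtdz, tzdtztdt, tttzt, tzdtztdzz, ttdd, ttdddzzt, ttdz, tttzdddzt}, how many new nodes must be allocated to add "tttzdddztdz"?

2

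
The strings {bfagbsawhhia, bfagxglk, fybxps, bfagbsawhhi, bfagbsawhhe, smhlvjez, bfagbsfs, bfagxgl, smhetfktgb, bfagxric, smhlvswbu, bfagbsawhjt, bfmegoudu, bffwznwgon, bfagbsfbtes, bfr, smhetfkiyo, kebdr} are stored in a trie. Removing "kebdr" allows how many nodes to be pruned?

After clearing the end-marker at "kebdr", prune upward until reaching a node still needed by another word.
No other word shares any prefix with "kebdr", so all 5 of its nodes go.
Nodes removed: 5

5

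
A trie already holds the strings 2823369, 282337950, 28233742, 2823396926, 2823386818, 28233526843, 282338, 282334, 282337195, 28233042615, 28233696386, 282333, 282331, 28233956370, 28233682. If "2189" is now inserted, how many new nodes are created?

3

Walking "2189" from the root, the first 1 characters ("2") follow existing edges; "1" is the first miss.
So 4 − 1 = 3 new nodes.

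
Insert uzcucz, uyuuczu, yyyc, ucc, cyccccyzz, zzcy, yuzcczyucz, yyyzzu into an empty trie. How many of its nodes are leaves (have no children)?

8

A leaf is a node with no children — equivalently, the end of a word that is not a proper prefix of any other stored word.
Those words: "cyccccyzz", "ucc", "uyuuczu", "uzcucz", "yuzcczyucz", "yyyc", "yyyzzu", "zzcy"
Leaf count: 8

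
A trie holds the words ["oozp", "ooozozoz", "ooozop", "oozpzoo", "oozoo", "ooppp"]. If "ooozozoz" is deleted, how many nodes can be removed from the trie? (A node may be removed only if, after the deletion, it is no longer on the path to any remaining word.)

A node on "ooozozoz"'s path can go only if nothing else ends at it or branches off below it.
The suffix "zoz" (3 nodes) is used only by "ooozozoz"; the node for "ooozo" still has the child "p", so pruning stops there.
Nodes removed: 3

3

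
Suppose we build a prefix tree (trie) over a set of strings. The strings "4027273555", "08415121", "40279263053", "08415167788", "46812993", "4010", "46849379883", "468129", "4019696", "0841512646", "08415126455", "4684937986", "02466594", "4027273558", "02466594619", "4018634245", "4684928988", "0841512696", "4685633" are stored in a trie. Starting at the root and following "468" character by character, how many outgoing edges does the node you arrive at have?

The children of the "468" node are the distinct next characters among strings starting with "468".
Characters that immediately follow "468" among the stored strings: {1, 4, 5}.
That node has 3 child edges.

3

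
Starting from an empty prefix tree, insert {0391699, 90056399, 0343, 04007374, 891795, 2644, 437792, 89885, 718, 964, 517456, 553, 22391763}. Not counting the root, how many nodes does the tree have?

63

For each word, the new-node count is its length minus the longest prefix already in the trie:
  "0391699" → 7 new (0, 3, 9, 1, 6, 9, 9)
  "90056399" → 8 new (9, 0, 0, 5, 6, 3, 9, 9)
  "0343" → prefix "03" already present; 2 new (4, 3)
  "04007374" → prefix "0" already present; 7 new (4, 0, 0, 7, 3, 7, 4)
  "891795" → 6 new (8, 9, 1, 7, 9, 5)
  "2644" → 4 new (2, 6, 4, 4)
  "437792" → 6 new (4, 3, 7, 7, 9, 2)
  "89885" → prefix "89" already present; 3 new (8, 8, 5)
  "718" → 3 new (7, 1, 8)
  "964" → prefix "9" already present; 2 new (6, 4)
  "517456" → 6 new (5, 1, 7, 4, 5, 6)
  "553" → prefix "5" already present; 2 new (5, 3)
  "22391763" → prefix "2" already present; 7 new (2, 3, 9, 1, 7, 6, 3)
Total nodes = 7 + 8 + 2 + 7 + 6 + 4 + 6 + 3 + 3 + 2 + 6 + 2 + 7 = 63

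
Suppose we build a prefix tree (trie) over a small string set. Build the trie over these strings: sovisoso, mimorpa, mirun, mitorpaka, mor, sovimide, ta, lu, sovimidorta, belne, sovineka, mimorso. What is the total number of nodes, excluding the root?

50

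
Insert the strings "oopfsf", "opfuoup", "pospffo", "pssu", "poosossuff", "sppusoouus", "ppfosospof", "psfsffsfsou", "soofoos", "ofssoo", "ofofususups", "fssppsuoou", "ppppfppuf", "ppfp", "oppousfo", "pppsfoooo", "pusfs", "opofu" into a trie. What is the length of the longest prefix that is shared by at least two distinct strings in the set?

3

Look for the deepest trie node that still has at least two words in its subtree.
"ppfosospof" and "ppfp" agree on "ppf" (3 characters) before diverging; nothing deeper is shared.
Longest shared-prefix length: 3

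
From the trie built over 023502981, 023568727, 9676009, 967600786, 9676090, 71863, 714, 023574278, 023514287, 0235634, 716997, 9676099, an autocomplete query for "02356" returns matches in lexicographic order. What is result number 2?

DFS of the "02356" subtree visits, in order: "0235634", "023568727"
Position 2: 023568727

023568727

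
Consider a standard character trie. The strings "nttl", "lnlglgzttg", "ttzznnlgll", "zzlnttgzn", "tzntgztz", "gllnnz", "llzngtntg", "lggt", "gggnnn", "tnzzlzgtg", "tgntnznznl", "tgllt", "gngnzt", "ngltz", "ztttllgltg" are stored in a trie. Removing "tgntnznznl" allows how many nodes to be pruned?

8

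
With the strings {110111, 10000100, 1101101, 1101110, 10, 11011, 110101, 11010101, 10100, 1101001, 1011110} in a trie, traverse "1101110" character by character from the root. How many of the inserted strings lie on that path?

3

Walk "1101110" from the root; an end-of-word marker is hit whenever a stored word is a prefix of "1101110".
Prefixes of the query that are stored words: "11011", "110111", "1101110"
Count: 3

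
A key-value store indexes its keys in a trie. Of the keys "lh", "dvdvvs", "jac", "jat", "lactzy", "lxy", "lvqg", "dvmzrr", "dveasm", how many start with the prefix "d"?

3

Filter for entries beginning with "d":
Words under "d": dvdvvs, dveasm, dvmzrr
Count: 3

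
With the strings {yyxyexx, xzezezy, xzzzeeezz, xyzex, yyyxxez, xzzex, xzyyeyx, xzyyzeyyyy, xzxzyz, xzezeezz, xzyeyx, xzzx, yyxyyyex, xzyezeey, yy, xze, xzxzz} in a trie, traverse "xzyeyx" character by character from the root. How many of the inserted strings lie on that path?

1

Traverse "xzyeyx" character by character; count nodes along the way that are marked as word ends.
Prefixes of the query that are stored words: "xzyeyx"
Count: 1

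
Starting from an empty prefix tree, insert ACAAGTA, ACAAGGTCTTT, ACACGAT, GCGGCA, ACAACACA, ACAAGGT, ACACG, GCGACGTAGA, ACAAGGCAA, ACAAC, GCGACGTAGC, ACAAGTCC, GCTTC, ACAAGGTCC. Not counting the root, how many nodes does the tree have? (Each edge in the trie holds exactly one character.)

44

Trace insertions, counting only characters that open a new branch:
  "ACAAGTA" → 7 new (A, C, A, A, G, T, A)
  "ACAAGGTCTTT" → prefix "ACAAG" already present; 6 new (G, T, C, T, T, T)
  "ACACGAT" → prefix "ACA" already present; 4 new (C, G, A, T)
  "GCGGCA" → 6 new (G, C, G, G, C, A)
  "ACAACACA" → prefix "ACAA" already present; 4 new (C, A, C, A)
  "ACAAGGT" → prefix "ACAAGGT" already present; 0 new (none)
  "ACACG" → prefix "ACACG" already present; 0 new (none)
  "GCGACGTAGA" → prefix "GCG" already present; 7 new (A, C, G, T, A, G, A)
  "ACAAGGCAA" → prefix "ACAAGG" already present; 3 new (C, A, A)
  "ACAAC" → prefix "ACAAC" already present; 0 new (none)
  "GCGACGTAGC" → prefix "GCGACGTAG" already present; 1 new (C)
  "ACAAGTCC" → prefix "ACAAGT" already present; 2 new (C, C)
  "GCTTC" → prefix "GC" already present; 3 new (T, T, C)
  "ACAAGGTCC" → prefix "ACAAGGTC" already present; 1 new (C)
Total nodes = 7 + 6 + 4 + 6 + 4 + 0 + 0 + 7 + 3 + 0 + 1 + 2 + 3 + 1 = 44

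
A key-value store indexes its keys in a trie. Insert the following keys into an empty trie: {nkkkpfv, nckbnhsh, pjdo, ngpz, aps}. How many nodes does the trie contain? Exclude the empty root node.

24

Insert word by word; a character creates a node only if that edge doesn't already exist:
  "nkkkpfv" → 7 new (n, k, k, k, p, f, v)
  "nckbnhsh" → prefix "n" already present; 7 new (c, k, b, n, h, s, h)
  "pjdo" → 4 new (p, j, d, o)
  "ngpz" → prefix "n" already present; 3 new (g, p, z)
  "aps" → 3 new (a, p, s)
Total nodes = 7 + 7 + 4 + 3 + 3 = 24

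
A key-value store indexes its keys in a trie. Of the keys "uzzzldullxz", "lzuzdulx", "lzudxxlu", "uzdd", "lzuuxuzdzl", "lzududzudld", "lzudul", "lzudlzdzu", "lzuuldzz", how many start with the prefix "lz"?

Filter for entries beginning with "lz":
Words under "lz": lzudlzdzu, lzududzudld, lzudul, lzudxxlu, lzuuldzz, lzuuxuzdzl, lzuzdulx
Count: 7

7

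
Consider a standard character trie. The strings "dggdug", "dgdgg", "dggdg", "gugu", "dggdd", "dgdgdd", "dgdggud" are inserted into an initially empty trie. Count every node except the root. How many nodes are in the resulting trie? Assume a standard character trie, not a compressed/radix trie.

19

Count nodes per top-level branch (shared prefixes stored once):
  'd'-branch (dgdgdd, dgdgg, dgdggud, dggdd, dggdg, dggdug): 15 nodes
  'g'-branch (gugu): 4 nodes
Sum: 19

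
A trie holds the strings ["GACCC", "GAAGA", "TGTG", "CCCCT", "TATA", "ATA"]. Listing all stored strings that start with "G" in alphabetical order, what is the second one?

GACCC

Filter for "G…" and sort: "GAAGA", "GACCC"
The 2nd is GACCC.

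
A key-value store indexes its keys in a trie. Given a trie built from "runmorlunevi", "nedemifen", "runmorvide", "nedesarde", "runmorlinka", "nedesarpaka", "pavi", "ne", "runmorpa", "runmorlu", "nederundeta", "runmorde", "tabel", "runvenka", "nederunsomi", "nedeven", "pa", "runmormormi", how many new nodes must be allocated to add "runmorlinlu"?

2

Walking "runmorlinlu" from the root, the first 9 characters ("runmorlin") follow existing edges; "l" is the first miss.
Each of the 2 remaining characters creates one node.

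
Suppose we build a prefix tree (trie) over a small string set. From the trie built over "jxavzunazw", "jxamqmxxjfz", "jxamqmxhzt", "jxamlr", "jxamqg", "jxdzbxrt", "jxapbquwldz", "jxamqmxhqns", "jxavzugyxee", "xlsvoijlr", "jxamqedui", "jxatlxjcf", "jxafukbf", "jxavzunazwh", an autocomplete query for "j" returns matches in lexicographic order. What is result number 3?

jxamqedui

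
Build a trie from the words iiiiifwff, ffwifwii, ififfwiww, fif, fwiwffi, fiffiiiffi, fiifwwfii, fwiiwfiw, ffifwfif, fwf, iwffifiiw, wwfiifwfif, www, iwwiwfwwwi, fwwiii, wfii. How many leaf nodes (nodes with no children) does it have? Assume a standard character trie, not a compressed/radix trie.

15

Leaves are exactly the stored words that no other stored word extends.
Those words: "ffifwfif", "ffwifwii", "fiffiiiffi", "fiifwwfii", "fwf", "fwiiwfiw", "fwiwffi", "fwwiii", "ififfwiww", "iiiiifwff", "iwffifiiw", "iwwiwfwwwi", "wfii", "wwfiifwfif", "www"
Leaf count: 15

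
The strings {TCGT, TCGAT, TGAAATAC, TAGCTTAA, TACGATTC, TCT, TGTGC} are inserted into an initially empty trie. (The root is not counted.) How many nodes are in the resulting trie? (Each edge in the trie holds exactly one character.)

Trie structure (* marks end of a word):
(root)
└─ T
   ├─ A
   │  ├─ C
   │  │  └─ G
   │  │     └─ A
   │  │        └─ T
   │  │           └─ T
   │  │              └─ C *
   │  └─ G
   │     └─ C
   │        └─ T
   │           └─ T
   │              └─ A
   │                 └─ A *
   ├─ C
   │  ├─ G
   │  │  ├─ A
   │  │  │  └─ T *
   │  │  └─ T *
   │  └─ T *
   └─ G
      ├─ A
      │  └─ A
      │     └─ A
      │        └─ T
      │           └─ A
      │              └─ C *
      └─ T
         └─ G
            └─ C *
Counting every labelled node above: 30.

30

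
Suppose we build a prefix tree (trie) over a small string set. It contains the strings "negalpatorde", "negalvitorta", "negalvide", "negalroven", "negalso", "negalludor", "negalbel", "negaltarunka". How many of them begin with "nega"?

Filter for entries beginning with "nega":
Words under "nega": negalbel, negalludor, negalpatorde, negalroven, negalso, negaltarunka, negalvide, negalvitorta
Count: 8

8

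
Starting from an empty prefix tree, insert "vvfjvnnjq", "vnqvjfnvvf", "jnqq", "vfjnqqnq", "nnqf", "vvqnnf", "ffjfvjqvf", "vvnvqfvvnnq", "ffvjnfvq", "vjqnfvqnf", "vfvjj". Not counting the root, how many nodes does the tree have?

72

Trace insertions, counting only characters that open a new branch:
  "vvfjvnnjq" → 9 new (v, v, f, j, v, n, n, j, q)
  "vnqvjfnvvf" → prefix "v" already present; 9 new (n, q, v, j, f, n, v, v, f)
  "jnqq" → 4 new (j, n, q, q)
  "vfjnqqnq" → prefix "v" already present; 7 new (f, j, n, q, q, n, q)
  "nnqf" → 4 new (n, n, q, f)
  "vvqnnf" → prefix "vv" already present; 4 new (q, n, n, f)
  "ffjfvjqvf" → 9 new (f, f, j, f, v, j, q, v, f)
  "vvnvqfvvnnq" → prefix "vv" already present; 9 new (n, v, q, f, v, v, n, n, q)
  "ffvjnfvq" → prefix "ff" already present; 6 new (v, j, n, f, v, q)
  "vjqnfvqnf" → prefix "v" already present; 8 new (j, q, n, f, v, q, n, f)
  "vfvjj" → prefix "vf" already present; 3 new (v, j, j)
Total nodes = 9 + 9 + 4 + 7 + 4 + 4 + 9 + 9 + 6 + 8 + 3 = 72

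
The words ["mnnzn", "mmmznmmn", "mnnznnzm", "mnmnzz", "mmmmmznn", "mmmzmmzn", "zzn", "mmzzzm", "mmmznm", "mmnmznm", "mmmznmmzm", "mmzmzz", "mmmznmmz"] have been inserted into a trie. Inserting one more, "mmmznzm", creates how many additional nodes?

2

"mmmzn" is already a path in the trie; the remaining "zm" must be added.
So 7 − 5 = 2 new nodes.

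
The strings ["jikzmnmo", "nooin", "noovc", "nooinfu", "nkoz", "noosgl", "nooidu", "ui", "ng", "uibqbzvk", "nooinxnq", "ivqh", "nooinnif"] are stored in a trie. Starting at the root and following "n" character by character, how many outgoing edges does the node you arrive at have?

3

Walk "n" from the root, arriving at one node.
Characters that immediately follow "n" among the stored strings: {g, k, o}.
That node has 3 child edges.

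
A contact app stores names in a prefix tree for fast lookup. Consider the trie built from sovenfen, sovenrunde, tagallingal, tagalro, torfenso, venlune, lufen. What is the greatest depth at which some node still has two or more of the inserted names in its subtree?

5

Equivalently: take the maximum, over all pairs, of their longest common prefix length.
"sovenfen" and "sovenrunde" agree on "soven" (5 characters) before diverging; nothing deeper is shared.
Longest shared-prefix length: 5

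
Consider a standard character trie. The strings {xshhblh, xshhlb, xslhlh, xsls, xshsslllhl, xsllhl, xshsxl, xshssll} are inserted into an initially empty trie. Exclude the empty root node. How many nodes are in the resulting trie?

26

Count nodes per top-level branch (shared prefixes stored once):
  'x'-branch (xshhblh, xshhlb, xshssll, xshsslllhl, xshsxl, xslhlh, xsllhl, xsls): 26 nodes
Sum: 26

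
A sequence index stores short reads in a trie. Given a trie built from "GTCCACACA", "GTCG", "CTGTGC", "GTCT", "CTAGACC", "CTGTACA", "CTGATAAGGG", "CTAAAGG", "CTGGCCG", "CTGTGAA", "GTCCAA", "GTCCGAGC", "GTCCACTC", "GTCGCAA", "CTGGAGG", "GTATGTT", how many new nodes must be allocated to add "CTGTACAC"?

1

Walking "CTGTACAC" from the root, the first 7 characters ("CTGTACA") follow existing edges; "C" is the first miss.
New nodes needed: |"CTGTACAC"| − 7 = 8 − 7 = 1.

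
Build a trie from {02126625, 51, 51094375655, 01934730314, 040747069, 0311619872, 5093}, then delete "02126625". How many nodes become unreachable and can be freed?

Walk "02126625" from the leaf back toward the root, removing each node that no remaining word uses.
The suffix "2126625" (7 nodes) is used only by "02126625"; the node for "0" still has the child "1", so pruning stops there.
Nodes removed: 7

7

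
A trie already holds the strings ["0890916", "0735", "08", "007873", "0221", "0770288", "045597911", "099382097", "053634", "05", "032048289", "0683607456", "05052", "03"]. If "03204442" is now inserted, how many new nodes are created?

3

"03204" is already a path in the trie; the remaining "442" must be added.
Each of the 3 remaining characters creates one node.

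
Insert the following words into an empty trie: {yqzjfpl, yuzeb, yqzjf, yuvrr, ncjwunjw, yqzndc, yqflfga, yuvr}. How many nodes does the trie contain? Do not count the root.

30

Trie structure (* marks end of a word):
(root)
├─ n
│  └─ c
│     └─ j
│        └─ w
│           └─ u
│              └─ n
│                 └─ j
│                    └─ w *
└─ y
   ├─ q
   │  ├─ f
   │  │  └─ l
   │  │     └─ f
   │  │        └─ g
   │  │           └─ a *
   │  └─ z
   │     ├─ j
   │     │  └─ f *
   │     │     └─ p
   │     │        └─ l *
   │     └─ n
   │        └─ d
   │           └─ c *
   └─ u
      ├─ v
      │  └─ r *
      │     └─ r *
      └─ z
         └─ e
            └─ b *
Counting every labelled node above: 30.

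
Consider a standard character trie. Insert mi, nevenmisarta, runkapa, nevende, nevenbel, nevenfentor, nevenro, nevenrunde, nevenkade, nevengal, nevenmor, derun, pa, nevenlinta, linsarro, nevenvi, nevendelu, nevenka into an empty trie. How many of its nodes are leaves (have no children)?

A leaf is a node with no children — equivalently, the end of a word that is not a proper prefix of any other stored word.
Those words: "derun", "linsarro", "mi", "nevenbel", "nevendelu", "nevenfentor", "nevengal", "nevenkade", "nevenlinta", "nevenmisarta", "nevenmor", "nevenro", "nevenrunde", "nevenvi", "pa", "runkapa"
Leaf count: 16

16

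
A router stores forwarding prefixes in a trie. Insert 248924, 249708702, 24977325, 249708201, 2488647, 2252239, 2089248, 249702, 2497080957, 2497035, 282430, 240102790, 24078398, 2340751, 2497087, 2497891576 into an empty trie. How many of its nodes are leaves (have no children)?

15

Leaves are exactly the stored words that no other stored word extends.
Those words: "2089248", "2252239", "2340751", "240102790", "24078398", "2488647", "248924", "249702", "2497035", "2497080957", "249708201", "249708702", "24977325", "2497891576", "282430"
Leaf count: 15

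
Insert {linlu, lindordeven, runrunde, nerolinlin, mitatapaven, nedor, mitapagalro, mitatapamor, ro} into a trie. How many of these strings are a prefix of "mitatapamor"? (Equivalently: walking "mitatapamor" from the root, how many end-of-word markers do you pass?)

Traverse "mitatapamor" character by character; count nodes along the way that are marked as word ends.
Prefixes of the query that are stored words: "mitatapamor"
Count: 1

1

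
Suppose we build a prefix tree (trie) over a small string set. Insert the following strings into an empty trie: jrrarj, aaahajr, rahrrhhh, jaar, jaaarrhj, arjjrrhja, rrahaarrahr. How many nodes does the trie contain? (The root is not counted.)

47

Insert word by word; a character creates a node only if that edge doesn't already exist:
  "jrrarj" → 6 new (j, r, r, a, r, j)
  "aaahajr" → 7 new (a, a, a, h, a, j, r)
  "rahrrhhh" → 8 new (r, a, h, r, r, h, h, h)
  "jaar" → prefix "j" already present; 3 new (a, a, r)
  "jaaarrhj" → prefix "jaa" already present; 5 new (a, r, r, h, j)
  "arjjrrhja" → prefix "a" already present; 8 new (r, j, j, r, r, h, j, a)
  "rrahaarrahr" → prefix "r" already present; 10 new (r, a, h, a, a, r, r, a, h, r)
Total nodes = 6 + 7 + 8 + 3 + 5 + 8 + 10 = 47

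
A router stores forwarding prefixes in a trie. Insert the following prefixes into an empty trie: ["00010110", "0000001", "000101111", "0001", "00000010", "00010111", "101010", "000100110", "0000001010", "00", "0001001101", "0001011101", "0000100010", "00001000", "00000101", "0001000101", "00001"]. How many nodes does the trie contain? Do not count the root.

43

Trace insertions, counting only characters that open a new branch:
  "00010110" → 8 new (0, 0, 0, 1, 0, 1, 1, 0)
  "0000001" → prefix "000" already present; 4 new (0, 0, 0, 1)
  "000101111" → prefix "0001011" already present; 2 new (1, 1)
  "0001" → prefix "0001" already present; 0 new (none)
  "00000010" → prefix "0000001" already present; 1 new (0)
  "00010111" → prefix "00010111" already present; 0 new (none)
  "101010" → 6 new (1, 0, 1, 0, 1, 0)
  "000100110" → prefix "00010" already present; 4 new (0, 1, 1, 0)
  "0000001010" → prefix "00000010" already present; 2 new (1, 0)
  "00" → prefix "00" already present; 0 new (none)
  "0001001101" → prefix "000100110" already present; 1 new (1)
  "0001011101" → prefix "00010111" already present; 2 new (0, 1)
  "0000100010" → prefix "0000" already present; 6 new (1, 0, 0, 0, 1, 0)
  "00001000" → prefix "00001000" already present; 0 new (none)
  "00000101" → prefix "00000" already present; 3 new (1, 0, 1)
  "0001000101" → prefix "000100" already present; 4 new (0, 1, 0, 1)
  "00001" → prefix "00001" already present; 0 new (none)
Total nodes = 8 + 4 + 2 + 0 + 1 + 0 + 6 + 4 + 2 + 0 + 1 + 2 + 6 + 0 + 3 + 4 + 0 = 43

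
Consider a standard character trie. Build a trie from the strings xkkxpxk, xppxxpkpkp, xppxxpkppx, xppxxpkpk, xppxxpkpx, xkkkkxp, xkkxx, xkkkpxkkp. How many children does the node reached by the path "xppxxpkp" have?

Follow the path "xppxxpkp" to its node, then look at its outgoing edges.
Characters that immediately follow "xppxxpkp" among the stored strings: {k, p, x}.
That node has 3 child edges.

3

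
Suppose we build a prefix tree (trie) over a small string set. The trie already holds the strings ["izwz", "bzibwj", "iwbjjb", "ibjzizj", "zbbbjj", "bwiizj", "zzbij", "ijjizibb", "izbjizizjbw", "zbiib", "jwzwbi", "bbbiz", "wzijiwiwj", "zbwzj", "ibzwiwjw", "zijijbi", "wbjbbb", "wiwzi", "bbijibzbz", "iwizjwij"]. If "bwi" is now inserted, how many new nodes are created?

Every character of "bwi" already lies on an existing path (it is a prefix of some stored word).
No new nodes are needed: 0.

0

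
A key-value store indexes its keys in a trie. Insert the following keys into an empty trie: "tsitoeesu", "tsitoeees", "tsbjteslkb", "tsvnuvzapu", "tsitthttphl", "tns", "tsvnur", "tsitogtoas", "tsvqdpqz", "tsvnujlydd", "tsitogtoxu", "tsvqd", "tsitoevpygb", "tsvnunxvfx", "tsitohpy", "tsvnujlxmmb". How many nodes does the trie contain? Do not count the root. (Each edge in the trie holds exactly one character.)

For each word, the new-node count is its length minus the longest prefix already in the trie:
  "tsitoeesu" → 9 new (t, s, i, t, o, e, e, s, u)
  "tsitoeees" → prefix "tsitoee" already present; 2 new (e, s)
  "tsbjteslkb" → prefix "ts" already present; 8 new (b, j, t, e, s, l, k, b)
  "tsvnuvzapu" → prefix "ts" already present; 8 new (v, n, u, v, z, a, p, u)
  "tsitthttphl" → prefix "tsit" already present; 7 new (t, h, t, t, p, h, l)
  "tns" → prefix "t" already present; 2 new (n, s)
  "tsvnur" → prefix "tsvnu" already present; 1 new (r)
  "tsitogtoas" → prefix "tsito" already present; 5 new (g, t, o, a, s)
  "tsvqdpqz" → prefix "tsv" already present; 5 new (q, d, p, q, z)
  "tsvnujlydd" → prefix "tsvnu" already present; 5 new (j, l, y, d, d)
  "tsitogtoxu" → prefix "tsitogto" already present; 2 new (x, u)
  "tsvqd" → prefix "tsvqd" already present; 0 new (none)
  "tsitoevpygb" → prefix "tsitoe" already present; 5 new (v, p, y, g, b)
  "tsvnunxvfx" → prefix "tsvnu" already present; 5 new (n, x, v, f, x)
  "tsitohpy" → prefix "tsito" already present; 3 new (h, p, y)
  "tsvnujlxmmb" → prefix "tsvnujl" already present; 4 new (x, m, m, b)
Total nodes = 9 + 2 + 8 + 8 + 7 + 2 + 1 + 5 + 5 + 5 + 2 + 0 + 5 + 5 + 3 + 4 = 71

71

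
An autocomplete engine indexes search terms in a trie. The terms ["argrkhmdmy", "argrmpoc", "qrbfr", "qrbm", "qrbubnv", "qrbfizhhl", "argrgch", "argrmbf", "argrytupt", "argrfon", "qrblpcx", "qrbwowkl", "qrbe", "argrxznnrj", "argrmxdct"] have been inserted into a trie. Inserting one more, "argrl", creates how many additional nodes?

"argr" is already a path in the trie; the remaining "l" must be added.
New nodes needed: |"argrl"| − 4 = 5 − 4 = 1.

1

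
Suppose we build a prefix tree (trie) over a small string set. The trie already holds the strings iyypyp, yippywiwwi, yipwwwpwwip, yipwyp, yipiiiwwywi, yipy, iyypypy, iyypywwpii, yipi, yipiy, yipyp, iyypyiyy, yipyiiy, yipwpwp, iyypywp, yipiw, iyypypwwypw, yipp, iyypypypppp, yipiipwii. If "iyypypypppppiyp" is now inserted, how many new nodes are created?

4

Walking "iyypypypppppiyp" from the root, the first 11 characters ("iyypypypppp") follow existing edges; "p" is the first miss.
New nodes needed: |"iyypypypppppiyp"| − 11 = 15 − 11 = 4.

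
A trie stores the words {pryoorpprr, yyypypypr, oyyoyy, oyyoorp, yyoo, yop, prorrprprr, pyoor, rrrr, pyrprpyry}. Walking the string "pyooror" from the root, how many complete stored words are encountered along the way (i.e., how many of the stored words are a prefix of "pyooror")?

Check each prefix of "pyooror" against the stored set — each match is an end-marker on the path.
Prefixes of the query that are stored words: "pyoor"
Count: 1

1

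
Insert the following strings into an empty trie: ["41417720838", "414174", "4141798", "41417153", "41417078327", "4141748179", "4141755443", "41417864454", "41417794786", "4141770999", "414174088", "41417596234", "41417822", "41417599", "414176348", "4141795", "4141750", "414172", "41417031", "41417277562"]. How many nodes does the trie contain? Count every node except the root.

For each word, the new-node count is its length minus the longest prefix already in the trie:
  "41417720838" → 11 new (4, 1, 4, 1, 7, 7, 2, 0, 8, 3, 8)
  "414174" → prefix "41417" already present; 1 new (4)
  "4141798" → prefix "41417" already present; 2 new (9, 8)
  "41417153" → prefix "41417" already present; 3 new (1, 5, 3)
  "41417078327" → prefix "41417" already present; 6 new (0, 7, 8, 3, 2, 7)
  "4141748179" → prefix "414174" already present; 4 new (8, 1, 7, 9)
  "4141755443" → prefix "41417" already present; 5 new (5, 5, 4, 4, 3)
  "41417864454" → prefix "41417" already present; 6 new (8, 6, 4, 4, 5, 4)
  "41417794786" → prefix "414177" already present; 5 new (9, 4, 7, 8, 6)
  "4141770999" → prefix "414177" already present; 4 new (0, 9, 9, 9)
  "414174088" → prefix "414174" already present; 3 new (0, 8, 8)
  "41417596234" → prefix "414175" already present; 5 new (9, 6, 2, 3, 4)
  "41417822" → prefix "414178" already present; 2 new (2, 2)
  "41417599" → prefix "4141759" already present; 1 new (9)
  "414176348" → prefix "41417" already present; 4 new (6, 3, 4, 8)
  "4141795" → prefix "414179" already present; 1 new (5)
  "4141750" → prefix "414175" already present; 1 new (0)
  "414172" → prefix "41417" already present; 1 new (2)
  "41417031" → prefix "414170" already present; 2 new (3, 1)
  "41417277562" → prefix "414172" already present; 5 new (7, 7, 5, 6, 2)
Total nodes = 11 + 1 + 2 + 3 + 6 + 4 + 5 + 6 + 5 + 4 + 3 + 5 + 2 + 1 + 4 + 1 + 1 + 1 + 2 + 5 = 72

72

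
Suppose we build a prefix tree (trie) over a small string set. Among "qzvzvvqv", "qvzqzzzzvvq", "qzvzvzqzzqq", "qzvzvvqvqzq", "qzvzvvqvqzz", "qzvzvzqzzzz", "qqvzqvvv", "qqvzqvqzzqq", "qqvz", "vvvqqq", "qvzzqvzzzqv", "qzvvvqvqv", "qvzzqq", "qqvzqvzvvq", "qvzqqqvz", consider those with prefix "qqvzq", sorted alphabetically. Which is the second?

qqvzqvvv

Words with prefix "qqvzq", in lexicographic order: "qqvzqvqzzqq", "qqvzqvvv", "qqvzqvzvvq"
Position 2: qqvzqvvv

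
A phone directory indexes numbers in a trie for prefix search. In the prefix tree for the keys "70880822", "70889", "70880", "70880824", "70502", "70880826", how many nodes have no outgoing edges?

5

A leaf is a node with no children — equivalently, the end of a word that is not a proper prefix of any other stored word.
Those words: "70502", "70880822", "70880824", "70880826", "70889"
Leaf count: 5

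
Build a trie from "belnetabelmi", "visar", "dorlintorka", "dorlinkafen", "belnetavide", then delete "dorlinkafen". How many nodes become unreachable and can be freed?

5

Walk "dorlinkafen" from the leaf back toward the root, removing each node that no remaining word uses.
The suffix "kafen" (5 nodes) is used only by "dorlinkafen"; the node for "dorlin" still has the child "t", so pruning stops there.
Nodes removed: 5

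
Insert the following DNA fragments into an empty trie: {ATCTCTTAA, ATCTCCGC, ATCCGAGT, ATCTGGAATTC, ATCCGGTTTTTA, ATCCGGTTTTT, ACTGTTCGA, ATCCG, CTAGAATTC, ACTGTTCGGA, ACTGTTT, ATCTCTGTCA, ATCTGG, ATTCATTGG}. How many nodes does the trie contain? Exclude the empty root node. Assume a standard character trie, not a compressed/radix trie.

Trace insertions, counting only characters that open a new branch:
  "ATCTCTTAA" → 9 new (A, T, C, T, C, T, T, A, A)
  "ATCTCCGC" → prefix "ATCTC" already present; 3 new (C, G, C)
  "ATCCGAGT" → prefix "ATC" already present; 5 new (C, G, A, G, T)
  "ATCTGGAATTC" → prefix "ATCT" already present; 7 new (G, G, A, A, T, T, C)
  "ATCCGGTTTTTA" → prefix "ATCCG" already present; 7 new (G, T, T, T, T, T, A)
  "ATCCGGTTTTT" → prefix "ATCCGGTTTTT" already present; 0 new (none)
  "ACTGTTCGA" → prefix "A" already present; 8 new (C, T, G, T, T, C, G, A)
  "ATCCG" → prefix "ATCCG" already present; 0 new (none)
  "CTAGAATTC" → 9 new (C, T, A, G, A, A, T, T, C)
  "ACTGTTCGGA" → prefix "ACTGTTCG" already present; 2 new (G, A)
  "ACTGTTT" → prefix "ACTGTT" already present; 1 new (T)
  "ATCTCTGTCA" → prefix "ATCTCT" already present; 4 new (G, T, C, A)
  "ATCTGG" → prefix "ATCTGG" already present; 0 new (none)
  "ATTCATTGG" → prefix "AT" already present; 7 new (T, C, A, T, T, G, G)
Total nodes = 9 + 3 + 5 + 7 + 7 + 0 + 8 + 0 + 9 + 2 + 1 + 4 + 0 + 7 = 62

62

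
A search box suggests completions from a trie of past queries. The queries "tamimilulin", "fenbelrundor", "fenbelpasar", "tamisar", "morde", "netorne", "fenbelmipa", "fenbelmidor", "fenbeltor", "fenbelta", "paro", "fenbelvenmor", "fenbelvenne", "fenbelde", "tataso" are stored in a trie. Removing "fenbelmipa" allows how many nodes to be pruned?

2

A node on "fenbelmipa"'s path can go only if nothing else ends at it or branches off below it.
The suffix "pa" (2 nodes) is used only by "fenbelmipa"; the node for "fenbelmi" still has the child "d", so pruning stops there.
Nodes removed: 2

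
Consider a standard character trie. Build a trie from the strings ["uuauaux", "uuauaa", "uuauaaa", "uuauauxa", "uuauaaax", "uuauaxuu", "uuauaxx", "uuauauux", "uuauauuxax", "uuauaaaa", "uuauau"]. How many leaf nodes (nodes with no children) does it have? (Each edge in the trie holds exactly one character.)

Leaves are exactly the stored words that no other stored word extends.
Those words: "uuauaaaa", "uuauaaax", "uuauauuxax", "uuauauxa", "uuauaxuu", "uuauaxx"
Leaf count: 6

6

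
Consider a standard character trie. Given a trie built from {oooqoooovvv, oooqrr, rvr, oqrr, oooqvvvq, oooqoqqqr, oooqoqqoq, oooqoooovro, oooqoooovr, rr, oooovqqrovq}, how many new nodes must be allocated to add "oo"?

Every character of "oo" already lies on an existing path (it is a prefix of some stored word).
No new nodes are needed: 0.

0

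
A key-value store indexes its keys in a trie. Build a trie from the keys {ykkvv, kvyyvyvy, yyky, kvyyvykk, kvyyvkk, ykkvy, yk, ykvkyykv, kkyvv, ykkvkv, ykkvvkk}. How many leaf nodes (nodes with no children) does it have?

9

A leaf is a node with no children — equivalently, the end of a word that is not a proper prefix of any other stored word.
Those words: "kkyvv", "kvyyvkk", "kvyyvykk", "kvyyvyvy", "ykkvkv", "ykkvvkk", "ykkvy", "ykvkyykv", "yyky"
Leaf count: 9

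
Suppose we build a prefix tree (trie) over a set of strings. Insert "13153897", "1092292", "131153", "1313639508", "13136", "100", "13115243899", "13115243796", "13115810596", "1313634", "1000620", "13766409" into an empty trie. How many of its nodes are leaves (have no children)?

10

Leaves are exactly the stored words that no other stored word extends.
Those words: "1000620", "1092292", "13115243796", "13115243899", "131153", "13115810596", "1313634", "1313639508", "13153897", "13766409"
Leaf count: 10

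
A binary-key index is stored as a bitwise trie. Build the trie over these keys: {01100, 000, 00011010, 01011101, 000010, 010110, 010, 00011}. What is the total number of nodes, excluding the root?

22

Trie structure (* marks end of a word):
(root)
└─ 0
   ├─ 0
   │  └─ 0 *
   │     ├─ 0
   │     │  └─ 1
   │     │     └─ 0 *
   │     └─ 1
   │        └─ 1 *
   │           └─ 0
   │              └─ 1
   │                 └─ 0 *
   └─ 1
      ├─ 0 *
      │  └─ 1
      │     └─ 1
      │        ├─ 0 *
      │        └─ 1
      │           └─ 0
      │              └─ 1 *
      └─ 1
         └─ 0
            └─ 0 *
Counting every labelled node above: 22.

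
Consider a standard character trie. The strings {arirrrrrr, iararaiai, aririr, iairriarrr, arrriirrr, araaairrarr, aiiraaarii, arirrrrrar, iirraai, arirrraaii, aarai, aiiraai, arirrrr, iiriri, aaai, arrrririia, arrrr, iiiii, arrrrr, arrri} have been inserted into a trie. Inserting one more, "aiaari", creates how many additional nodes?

Walking "aiaari" from the root, the first 2 characters ("ai") follow existing edges; "a" is the first miss.
So 6 − 2 = 4 new nodes.

4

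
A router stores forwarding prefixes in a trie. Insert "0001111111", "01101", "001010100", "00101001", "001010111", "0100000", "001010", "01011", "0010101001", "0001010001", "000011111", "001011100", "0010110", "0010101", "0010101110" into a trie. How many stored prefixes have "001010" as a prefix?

7

Filter for entries beginning with "001010":
Words under "001010": 001010, 00101001, 0010101, 001010100, 0010101001, 001010111, 0010101110
Count: 7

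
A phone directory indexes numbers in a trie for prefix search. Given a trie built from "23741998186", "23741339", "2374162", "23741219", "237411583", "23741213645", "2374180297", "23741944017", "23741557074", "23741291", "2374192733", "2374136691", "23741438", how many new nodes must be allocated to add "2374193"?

"237419" is already a path in the trie; the remaining "3" must be added.
So 7 − 6 = 1 new nodes.

1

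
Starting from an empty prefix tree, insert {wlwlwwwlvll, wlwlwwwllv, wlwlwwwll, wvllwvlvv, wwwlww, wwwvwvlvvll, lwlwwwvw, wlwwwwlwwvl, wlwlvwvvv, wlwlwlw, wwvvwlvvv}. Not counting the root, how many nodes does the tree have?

64

Count nodes per top-level branch (shared prefixes stored once):
  'l'-branch (lwlwwwvw): 8 nodes
  'w'-branch (wlwlvwvvv, wlwlwlw, wlwlwwwll, wlwlwwwllv, wlwlwwwlvll, wlwwwwlwwvl, wvllwvlvv, wwvvwlvvv, wwwlww, wwwvwvlvvll): 56 nodes
Sum: 64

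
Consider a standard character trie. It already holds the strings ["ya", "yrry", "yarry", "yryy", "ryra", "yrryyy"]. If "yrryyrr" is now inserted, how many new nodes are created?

2

"yrryy" is already a path in the trie; the remaining "rr" must be added.
So 7 − 5 = 2 new nodes.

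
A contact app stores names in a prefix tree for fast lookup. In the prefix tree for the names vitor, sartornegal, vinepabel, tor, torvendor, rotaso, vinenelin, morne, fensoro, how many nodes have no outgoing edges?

8

Leaves are exactly the stored words that no other stored word extends.
Those words: "fensoro", "morne", "rotaso", "sartornegal", "torvendor", "vinenelin", "vinepabel", "vitor"
Leaf count: 8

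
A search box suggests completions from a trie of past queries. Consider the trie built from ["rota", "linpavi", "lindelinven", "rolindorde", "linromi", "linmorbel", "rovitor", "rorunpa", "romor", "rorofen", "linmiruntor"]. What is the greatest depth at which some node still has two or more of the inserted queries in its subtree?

Equivalently: take the maximum, over all pairs, of their longest common prefix length.
e.g. "linmiruntor" and "linmorbel" share the prefix "linm" of length 4; no pair shares a longer one.
Longest shared-prefix length: 4

4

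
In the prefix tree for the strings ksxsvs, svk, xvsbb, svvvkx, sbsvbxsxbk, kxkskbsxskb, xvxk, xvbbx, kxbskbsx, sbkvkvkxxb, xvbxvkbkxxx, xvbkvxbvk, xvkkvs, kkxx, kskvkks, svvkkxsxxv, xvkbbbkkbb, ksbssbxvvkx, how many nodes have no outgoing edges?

A leaf is a node with no children — equivalently, the end of a word that is not a proper prefix of any other stored word.
Those words: "kkxx", "ksbssbxvvkx", "kskvkks", "ksxsvs", "kxbskbsx", "kxkskbsxskb", "sbkvkvkxxb", "sbsvbxsxbk", "svk", "svvkkxsxxv", "svvvkx", "xvbbx", "xvbkvxbvk", "xvbxvkbkxxx", "xvkbbbkkbb", "xvkkvs", "xvsbb", "xvxk"
Leaf count: 18

18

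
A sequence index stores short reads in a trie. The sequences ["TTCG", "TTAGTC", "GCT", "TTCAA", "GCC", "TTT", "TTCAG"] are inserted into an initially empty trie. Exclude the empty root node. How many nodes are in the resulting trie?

16

Trie structure (* marks end of a word):
(root)
├─ G
│  └─ C
│     ├─ C *
│     └─ T *
└─ T
   └─ T
      ├─ A
      │  └─ G
      │     └─ T
      │        └─ C *
      ├─ C
      │  ├─ A
      │  │  ├─ A *
      │  │  └─ G *
      │  └─ G *
      └─ T *
Counting every labelled node above: 16.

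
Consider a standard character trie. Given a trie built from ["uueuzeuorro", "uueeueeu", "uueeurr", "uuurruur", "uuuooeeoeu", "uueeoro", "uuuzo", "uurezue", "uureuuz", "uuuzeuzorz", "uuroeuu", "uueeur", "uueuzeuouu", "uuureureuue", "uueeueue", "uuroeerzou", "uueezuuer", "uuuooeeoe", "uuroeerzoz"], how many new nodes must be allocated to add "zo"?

Nothing in the trie begins with "z"; the whole of "zo" is new.
2 − 0 = 2 new nodes.

2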